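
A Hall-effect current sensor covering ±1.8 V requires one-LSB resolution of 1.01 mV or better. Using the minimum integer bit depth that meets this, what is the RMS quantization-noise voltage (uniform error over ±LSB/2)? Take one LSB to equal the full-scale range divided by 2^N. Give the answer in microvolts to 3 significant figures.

Range = 1.8 − (-1.8) = 3.6 V.
Need 2^N ≥ 3.6 V / 1.01 mV = 3564 → N_min = 12.
Step size = 3.6/4096 V = 0.87891 mV.
σ_q = LSB/√12 = 0.87891 mV/3.4641 = 254 µV.

254 µV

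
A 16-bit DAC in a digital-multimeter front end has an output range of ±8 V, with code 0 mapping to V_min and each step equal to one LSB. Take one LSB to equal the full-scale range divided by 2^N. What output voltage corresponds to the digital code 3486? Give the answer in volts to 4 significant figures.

Range = 8 − (-8) = 16 V. LSB = 16 V / 2^16.
V_out = -8 + 3486 × (16/65536) V
      = -8 + 0.851074 = -7.14893 V.

-7.149 V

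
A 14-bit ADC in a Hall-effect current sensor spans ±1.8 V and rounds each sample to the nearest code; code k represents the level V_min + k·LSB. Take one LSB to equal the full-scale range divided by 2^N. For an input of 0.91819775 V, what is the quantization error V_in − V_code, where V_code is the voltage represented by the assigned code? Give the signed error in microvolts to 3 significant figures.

The full-scale span is 1.8 − (-1.8) = 3.6 V. LSB = 3.6 V / 2^14 ≈ 219.7 µV.
Position in LSBs: (0.91819775 − (-1.8)) × 16384/3.6 = 12370.8200; rounding gives k = 12371.
V_code = -1.8 + (12371/16384) × 3.6 = 0.91823730469 V.
V_in − V_code = 0.91819775 − (0.91823730469) = −39.6 µV.

−39.6 µV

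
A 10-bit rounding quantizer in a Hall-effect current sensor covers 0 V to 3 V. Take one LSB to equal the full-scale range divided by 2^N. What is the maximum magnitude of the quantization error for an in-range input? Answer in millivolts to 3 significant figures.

1.46 mV

V_FS = 3 V.
One LSB is 3 V / 1024 = 2.9297 mV.
|e|_max = LSB/2 = 1.46 mV.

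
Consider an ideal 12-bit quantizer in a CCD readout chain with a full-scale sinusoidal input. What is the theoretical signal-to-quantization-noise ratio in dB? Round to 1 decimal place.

Ideal quantization SNR: 6.02 × 12 + 1.76 dB = 74.0 dB.

74.0 dB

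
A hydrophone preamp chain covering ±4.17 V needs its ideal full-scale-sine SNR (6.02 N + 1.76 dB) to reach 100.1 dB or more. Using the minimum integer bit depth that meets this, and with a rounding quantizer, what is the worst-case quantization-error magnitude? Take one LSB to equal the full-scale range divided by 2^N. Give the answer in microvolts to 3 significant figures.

Full-scale range = 4.17 V − (-4.17 V) = 8.34 V.
N ≥ (100.1 − 1.76)/6.02 = 16.336 → N_min = 17.
LSB = 8.34 V / 2^17 = 63.629 µV.
|e|_max = LSB/2 = 31.8 µV.

31.8 µV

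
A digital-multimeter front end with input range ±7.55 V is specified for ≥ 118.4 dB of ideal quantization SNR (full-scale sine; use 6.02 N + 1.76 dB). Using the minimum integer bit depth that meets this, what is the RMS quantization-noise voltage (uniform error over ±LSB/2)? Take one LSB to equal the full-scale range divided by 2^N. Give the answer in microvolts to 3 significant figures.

4.16 µV

Full-scale range = 7.55 V − (-7.55 V) = 15.1 V.
Required N = ⌈(118.4 − 1.76)/6.02⌉ = ⌈19.375⌉ = 20.
Step size = 15.1/1048576 V = 14.400 µV.
V_rms = LSB/√12 = 4.16 µV.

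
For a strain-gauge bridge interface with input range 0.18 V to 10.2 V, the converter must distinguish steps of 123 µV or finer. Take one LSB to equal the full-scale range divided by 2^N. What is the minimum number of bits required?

17 bits

The full-scale span is 10.2 − (0.18) = 10.02 V.
Required number of levels: 10.02/123 µV = 81463; smallest N with 2^N ≥ that is 17.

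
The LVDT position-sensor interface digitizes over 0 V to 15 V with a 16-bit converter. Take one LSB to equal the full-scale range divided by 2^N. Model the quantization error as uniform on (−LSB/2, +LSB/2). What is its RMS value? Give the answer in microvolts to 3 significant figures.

Range is 15 V.
LSB = 15 V ÷ 2^16 = 15/65536 V = 228.88 µV.
For a uniform distribution on [−LSB/2, +LSB/2], V_rms = LSB/√12 = 228.88 µV/3.4641 = 66.1 µV.

66.1 µV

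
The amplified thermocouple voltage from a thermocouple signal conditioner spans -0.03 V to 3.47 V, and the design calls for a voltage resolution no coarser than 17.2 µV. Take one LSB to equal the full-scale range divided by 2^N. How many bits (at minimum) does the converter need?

The full-scale span is 3.47 − (-0.03) = 3.5 V.
Need 2^N ≥ 3.5 V / 17.2 µV = 203500 → N_min = 18.

18 bits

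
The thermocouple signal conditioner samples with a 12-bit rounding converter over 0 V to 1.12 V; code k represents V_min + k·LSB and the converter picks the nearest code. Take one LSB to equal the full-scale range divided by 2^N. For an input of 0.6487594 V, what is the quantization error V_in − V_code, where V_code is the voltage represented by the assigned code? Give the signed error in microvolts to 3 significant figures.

−108 µV

Full-scale range = 1.12 V. LSB = 1.12 V / 2^12 ≈ 273.4 µV.
(0.6487594 − (0)) / LSB = 0.6487594 × 4096/1.12 = 2372.6058. Nearest integer: k = 2373.
Reconstructed level: 0 + 2373 × 1.12/4096 V = 0.6488671875 V.
Error = V_in − V_code = 0.6487594 − (0.6488671875) = −108 µV.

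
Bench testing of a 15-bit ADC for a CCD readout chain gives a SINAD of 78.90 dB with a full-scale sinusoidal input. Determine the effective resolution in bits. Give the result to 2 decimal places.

12.81 bits

ENOB = (SINAD − 1.76) / 6.02 = (78.90 − 1.76) / 6.02 = 77.14 / 6.02 = 12.8140.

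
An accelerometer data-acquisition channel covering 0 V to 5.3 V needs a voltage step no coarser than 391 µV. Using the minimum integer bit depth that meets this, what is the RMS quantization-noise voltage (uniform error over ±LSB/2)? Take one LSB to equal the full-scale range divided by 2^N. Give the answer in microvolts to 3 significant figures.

93.4 µV

V_FS = 5.3 V.
Required number of levels: 5.3/391 µV = 13555; smallest N with 2^N ≥ that is 14.
LSB = 5.3 V ÷ 2^14 = 5.3/16384 V = 323.49 µV.
RMS noise = LSB/√12 = 93.4 µV.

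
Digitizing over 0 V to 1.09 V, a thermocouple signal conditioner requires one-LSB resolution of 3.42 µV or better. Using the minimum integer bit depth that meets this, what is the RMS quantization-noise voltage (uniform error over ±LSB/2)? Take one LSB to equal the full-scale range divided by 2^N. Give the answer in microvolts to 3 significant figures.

V_FS = 1.09 V.
Required number of levels: 1.09/3.42 µV = 318710; smallest N with 2^N ≥ that is 19.
LSB = 1.09 V ÷ 2^19 = 1.09/524288 V = 2.0790 µV.
σ_q = LSB/√12 = 2.0790 µV/3.4641 = 0.600 µV.

0.600 µV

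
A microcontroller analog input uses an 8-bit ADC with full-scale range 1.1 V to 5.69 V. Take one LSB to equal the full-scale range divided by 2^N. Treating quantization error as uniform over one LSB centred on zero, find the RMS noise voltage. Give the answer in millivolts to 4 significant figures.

Full-scale range = 5.69 V − (1.1 V) = 4.59 V.
LSB = 4.59 V ÷ 2^8 = 4.59/256 V = 17.9297 mV.
σ_q = LSB/√12 = 17.9297 mV/3.4641 = 5.176 mV.

5.176 mV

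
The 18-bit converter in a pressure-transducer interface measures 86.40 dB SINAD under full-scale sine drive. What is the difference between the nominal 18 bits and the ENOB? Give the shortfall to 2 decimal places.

3.94 bits

Effective bits = (86.40 − 1.76)/6.02 = 14.0598.
Shortfall = 18 − 14.0598 = 3.9402 bits.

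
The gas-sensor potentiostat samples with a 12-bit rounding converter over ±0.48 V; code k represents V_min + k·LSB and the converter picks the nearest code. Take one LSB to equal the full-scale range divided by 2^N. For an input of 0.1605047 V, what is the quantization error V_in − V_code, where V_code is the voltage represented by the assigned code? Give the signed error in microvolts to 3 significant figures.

The full-scale span is 0.48 − (-0.48) = 0.96 V. LSB = 0.96 V / 2^12 ≈ 234.4 µV.
(V_in − V_min)/LSB = (0.1605047 − (-0.48)) × 4096/0.96 = 2732.8201 → nearest code k = 2733.
V_code = V_min + k × range/2^12 = -0.48 + 2733 × 0.96/4096 = 0.1605468750 V.
e = 0.1605047 − (0.1605468750) = −42.2 µV.

−42.2 µV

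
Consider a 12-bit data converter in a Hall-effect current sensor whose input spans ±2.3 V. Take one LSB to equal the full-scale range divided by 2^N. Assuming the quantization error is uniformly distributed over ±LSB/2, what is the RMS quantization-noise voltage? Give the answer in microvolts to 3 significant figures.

The full-scale span is 2.3 − (-2.3) = 4.6 V.
LSB = 4.6 V / 2^12 = 1.1230 mV.
For a uniform distribution on [−LSB/2, +LSB/2], V_rms = LSB/√12 = 1.1230 mV/3.4641 = 324 µV.

324 µV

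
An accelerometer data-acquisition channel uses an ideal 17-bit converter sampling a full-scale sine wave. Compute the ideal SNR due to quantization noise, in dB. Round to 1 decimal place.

Ideal quantization SNR: 6.02 × 17 + 1.76 dB = 104.1 dB.

104.1 dB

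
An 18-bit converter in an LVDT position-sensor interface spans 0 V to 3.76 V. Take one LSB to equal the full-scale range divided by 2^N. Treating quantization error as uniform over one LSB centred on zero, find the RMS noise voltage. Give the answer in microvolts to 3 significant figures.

4.14 µV

Range is 3.76 V.
LSB = 3.76 V / 2^18 = 14.343 µV.
For a uniform distribution on [−LSB/2, +LSB/2], V_rms = LSB/√12 = 14.343 µV/3.4641 = 4.14 µV.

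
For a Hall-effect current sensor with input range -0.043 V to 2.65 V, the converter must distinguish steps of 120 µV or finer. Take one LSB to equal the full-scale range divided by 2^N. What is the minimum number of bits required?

15 bits

Range = 2.65 − (-0.043) = 2.693 V.
Need 2^N ≥ 2.693 V / 120 µV = 22440 → N_min = 15.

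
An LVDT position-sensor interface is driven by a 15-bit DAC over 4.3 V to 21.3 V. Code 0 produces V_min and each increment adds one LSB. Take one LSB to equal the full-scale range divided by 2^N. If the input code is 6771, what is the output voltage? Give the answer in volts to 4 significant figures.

7.813 V

Range = 21.3 − (4.3) = 17 V. LSB = 17 V / 2^15.
V_out = 4.3 + 6771 × (17/32768) V
      = 4.3 + 3.51279 = 7.81279 V.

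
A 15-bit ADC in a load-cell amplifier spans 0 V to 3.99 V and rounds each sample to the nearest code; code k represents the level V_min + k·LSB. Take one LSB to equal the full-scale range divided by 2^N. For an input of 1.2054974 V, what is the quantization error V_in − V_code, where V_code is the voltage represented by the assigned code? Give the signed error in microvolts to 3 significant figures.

Span = 3.99 V. LSB = 3.99 V / 2^15 ≈ 121.8 µV.
Position in LSBs: (1.2054974 − (0)) × 32768/3.99 = 9900.1852; rounding gives k = 9900.
V_code = V_min + k × range/2^15 = 0 + 9900 × 3.99/32768 = 1.2054748535 V.
V_in − V_code = 1.2054974 − (1.2054748535) = +22.5 µV.

+22.5 µV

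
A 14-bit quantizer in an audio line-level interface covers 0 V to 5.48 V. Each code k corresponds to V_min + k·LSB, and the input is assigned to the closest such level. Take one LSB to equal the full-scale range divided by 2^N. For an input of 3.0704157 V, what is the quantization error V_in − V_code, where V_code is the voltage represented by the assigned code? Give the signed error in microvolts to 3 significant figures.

−43.3 µV

Range is 5.48 V. LSB = 5.48 V / 2^14 ≈ 334.5 µV.
(V_in − V_min)/LSB = (3.0704157 − (0)) × 16384/5.48 = 9179.8706 → nearest code k = 9180.
V_code = 0 + (9180/16384) × 5.48 = 3.0704589844 V.
V_in − V_code = 3.0704157 − (3.0704589844) = −43.3 µV.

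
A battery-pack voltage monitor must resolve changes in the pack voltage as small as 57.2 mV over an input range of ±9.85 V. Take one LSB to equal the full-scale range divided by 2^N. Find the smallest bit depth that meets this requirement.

9 bits

Full-scale range = 9.85 V − (-9.85 V) = 19.7 V.
19.7 V / 57.2 mV = 344.4. Since 2^8 = 256 and 2^9 = 512, N = 9.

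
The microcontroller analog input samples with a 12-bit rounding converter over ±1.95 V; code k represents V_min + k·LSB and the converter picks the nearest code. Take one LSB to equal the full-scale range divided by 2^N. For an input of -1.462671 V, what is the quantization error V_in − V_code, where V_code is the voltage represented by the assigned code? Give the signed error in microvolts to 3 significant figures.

Span: 1.95 V − (-1.95 V) = 3.9 V. LSB = 3.9 V / 2^12 ≈ 0.9521 mV.
(V_in − V_min)/LSB = (-1.462671 − (-1.95)) × 4096/3.9 = 511.8204 → nearest code k = 512.
Reconstructed level: -1.95 + 512 × 3.9/4096 V = -1.462500000 V.
Error = V_in − V_code = -1.462671 − (-1.462500000) = −171 µV.

−171 µV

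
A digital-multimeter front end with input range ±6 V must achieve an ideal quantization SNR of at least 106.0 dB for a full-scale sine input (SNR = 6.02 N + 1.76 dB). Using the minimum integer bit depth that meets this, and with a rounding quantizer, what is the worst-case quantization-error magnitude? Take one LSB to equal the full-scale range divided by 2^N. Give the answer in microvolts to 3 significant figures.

22.9 µV

Span: 6 V − (-6 V) = 12 V.
Required N = ⌈(106.0 − 1.76)/6.02⌉ = ⌈17.316⌉ = 18.
LSB = 12 V / 2^18 = 45.776 µV.
Half an LSB is 22.9 µV.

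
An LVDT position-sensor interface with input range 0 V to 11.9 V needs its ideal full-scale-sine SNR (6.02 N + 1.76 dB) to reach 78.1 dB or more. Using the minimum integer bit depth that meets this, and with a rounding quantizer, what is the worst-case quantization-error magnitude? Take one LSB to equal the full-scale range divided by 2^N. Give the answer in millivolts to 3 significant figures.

Full-scale range = 11.9 V.
N ≥ (78.1 − 1.76)/6.02 = 12.681 → N_min = 13.
Step size = 11.9/8192 V = 1.4526 mV.
Half an LSB is 0.726 mV.

0.726 mV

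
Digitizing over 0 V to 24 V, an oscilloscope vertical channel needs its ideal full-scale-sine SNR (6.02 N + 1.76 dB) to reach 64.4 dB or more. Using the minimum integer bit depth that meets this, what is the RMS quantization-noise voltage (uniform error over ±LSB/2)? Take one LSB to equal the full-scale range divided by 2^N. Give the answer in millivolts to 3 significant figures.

Span = 24 V.
N ≥ (64.4 − 1.76)/6.02 = 10.405 → N_min = 11.
One LSB is 24 V / 2048 = 11.719 mV.
σ_q = LSB/√12 = 11.719 mV/3.4641 = 3.38 mV.

3.38 mV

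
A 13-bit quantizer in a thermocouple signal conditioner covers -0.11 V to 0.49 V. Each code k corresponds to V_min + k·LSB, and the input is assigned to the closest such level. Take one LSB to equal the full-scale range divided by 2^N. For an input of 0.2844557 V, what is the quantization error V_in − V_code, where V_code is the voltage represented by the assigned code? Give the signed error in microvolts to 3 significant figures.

Full-scale range = 0.49 V − (-0.11 V) = 0.6 V. LSB = 0.6 V / 2^13 ≈ 73.24 µV.
(V_in − V_min)/LSB = (0.2844557 − (-0.11)) × 8192/0.6 = 5385.6352 → nearest code k = 5386.
V_code = -0.11 + (5386/8192) × 0.6 = 0.2844824219 V.
e = 0.2844557 − (0.2844824219) = −26.7 µV.

−26.7 µV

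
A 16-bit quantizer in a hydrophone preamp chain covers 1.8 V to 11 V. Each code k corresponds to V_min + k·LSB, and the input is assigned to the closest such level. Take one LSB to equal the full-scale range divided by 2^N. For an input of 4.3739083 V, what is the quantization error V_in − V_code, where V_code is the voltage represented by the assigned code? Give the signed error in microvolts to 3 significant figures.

+25.2 µV

Range = 11 − (1.8) = 9.2 V. LSB = 9.2 V / 2^16 ≈ 140.4 µV.
Position in LSBs: (4.3739083 − (1.8)) × 65536/9.2 = 18335.1798; rounding gives k = 18335.
V_code = V_min + k × range/2^16 = 1.8 + 18335 × 9.2/65536 = 4.3738830566 V.
V_in − V_code = 4.3739083 − (4.3738830566) = +25.2 µV.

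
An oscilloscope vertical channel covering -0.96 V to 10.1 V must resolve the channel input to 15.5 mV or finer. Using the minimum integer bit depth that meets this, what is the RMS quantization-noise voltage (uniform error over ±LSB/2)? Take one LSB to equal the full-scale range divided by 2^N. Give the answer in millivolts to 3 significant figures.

3.12 mV

The full-scale span is 10.1 − (-0.96) = 11.06 V.
Required number of levels: 11.06/15.5 mV = 713.55; smallest N with 2^N ≥ that is 10.
LSB = 11.06 V / 2^10 = 10.801 mV.
RMS noise = LSB/√12 = 3.12 mV.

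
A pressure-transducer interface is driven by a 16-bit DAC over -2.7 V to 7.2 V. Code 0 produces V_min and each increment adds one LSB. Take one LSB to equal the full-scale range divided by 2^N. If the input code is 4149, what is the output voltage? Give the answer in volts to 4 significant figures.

Range = 7.2 − (-2.7) = 9.9 V. LSB = 9.9 V / 2^16.
Output = V_min + (4149/65536) × range = -2.7 + 0.0633087 × 9.9 V
      = -2.7 + 0.626756 = -2.07324 V.

-2.073 V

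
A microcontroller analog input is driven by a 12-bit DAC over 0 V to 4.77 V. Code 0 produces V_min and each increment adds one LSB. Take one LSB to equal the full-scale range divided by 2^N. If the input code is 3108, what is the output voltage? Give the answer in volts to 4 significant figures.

Span = 4.77 V. LSB = 4.77 V / 2^12.
Output = V_min + (3108/4096) × range = 0 + 0.758789 × 4.77 V
      = 0 V + 3.61942 V = 3.61942 V.

3.619 V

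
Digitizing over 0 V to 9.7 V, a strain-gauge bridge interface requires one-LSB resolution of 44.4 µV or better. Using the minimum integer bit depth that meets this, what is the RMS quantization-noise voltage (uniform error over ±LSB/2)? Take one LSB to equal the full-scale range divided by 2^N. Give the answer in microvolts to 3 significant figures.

Span = 9.7 V.
Levels needed ≥ 9.7/44.4 µV = 218500. 2^18 = 262144 suffices, so N_min = 18.
One LSB is 9.7 V / 262144 = 37.003 µV.
σ_q = LSB/√12 = 37.003 µV/3.4641 = 10.7 µV.

10.7 µV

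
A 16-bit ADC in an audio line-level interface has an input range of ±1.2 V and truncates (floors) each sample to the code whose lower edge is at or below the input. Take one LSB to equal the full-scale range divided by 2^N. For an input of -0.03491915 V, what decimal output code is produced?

31814

The full-scale span is 1.2 − (-1.2) = 2.4 V. LSB = 2.4 V / 2^16 ≈ 36.62 µV.
code = ⌊(V_in − V_min)/LSB⌋ = ⌊(V_in − V_min) × 2^16 / range⌋
     = ⌊(-0.03491915 − (-1.2)) × 65536 / 2.4⌋ = ⌊1.16508085 × 65536/2.4⌋
     = ⌊31814.474⌋ = 31814.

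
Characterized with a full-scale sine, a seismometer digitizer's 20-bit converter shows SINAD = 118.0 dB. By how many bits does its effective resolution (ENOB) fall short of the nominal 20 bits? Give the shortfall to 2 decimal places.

Effective bits = (118.0 − 1.76)/6.02 = 19.3090.
20 − 19.3090 = 0.69 bits below nominal.

0.69 bits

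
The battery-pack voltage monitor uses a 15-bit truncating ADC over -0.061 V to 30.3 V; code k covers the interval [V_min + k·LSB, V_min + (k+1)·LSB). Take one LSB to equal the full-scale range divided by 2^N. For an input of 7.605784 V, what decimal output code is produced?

8274

Full-scale range = 30.3 V − (-0.061 V) = 30.361 V. LSB = 30.361 V / 2^15 ≈ 0.9265 mV.
code = ⌊(V_in − V_min)/LSB⌋ = ⌊(V_in − V_min) × 2^15 / range⌋
     = ⌊(7.605784 − (-0.061)) × 32768 / 30.361⌋ = ⌊7.666784 × 32768/30.361⌋
     = ⌊8274.602⌋ = 8274.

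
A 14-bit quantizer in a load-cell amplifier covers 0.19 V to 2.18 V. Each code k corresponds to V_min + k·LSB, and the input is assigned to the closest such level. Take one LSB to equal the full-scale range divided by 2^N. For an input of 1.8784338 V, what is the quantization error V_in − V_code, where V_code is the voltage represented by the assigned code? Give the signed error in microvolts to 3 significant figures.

+18.9 µV

The full-scale span is 2.18 − (0.19) = 1.99 V. LSB = 1.99 V / 2^14 ≈ 121.5 µV.
(1.8784338 − (0.19)) / LSB = 1.6884338 × 16384/1.99 = 13901.1555. Nearest integer: k = 13901.
V_code = 0.19 + (13901/16384) × 1.99 = 1.8784149170 V.
V_in − V_code = 1.8784338 − (1.8784149170) = +18.9 µV.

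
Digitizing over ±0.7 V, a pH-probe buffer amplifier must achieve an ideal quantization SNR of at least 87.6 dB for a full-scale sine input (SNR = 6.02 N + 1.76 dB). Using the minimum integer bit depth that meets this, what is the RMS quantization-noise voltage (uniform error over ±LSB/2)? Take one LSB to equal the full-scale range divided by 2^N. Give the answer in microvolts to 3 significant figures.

Range = 0.7 − (-0.7) = 1.4 V.
Solving 6.02 N ≥ 87.6 − 1.76: N ≥ 14.259. Round up → N = 15.
One LSB is 1.4 V / 32768 = 42.725 µV.
V_rms = LSB/√12 = 12.3 µV.

12.3 µV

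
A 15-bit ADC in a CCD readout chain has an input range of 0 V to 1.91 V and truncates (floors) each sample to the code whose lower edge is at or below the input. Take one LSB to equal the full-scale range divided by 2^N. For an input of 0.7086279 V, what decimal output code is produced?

12157

Span = 1.91 V. LSB = 1.91 V / 2^15 ≈ 58.29 µV.
V_in − V_min = 0.7086279 − (0) = 0.7086279 V.
Divide by LSB: 0.7086279 × 32768/1.91 = 12157.2351.
Truncating gives code 12157.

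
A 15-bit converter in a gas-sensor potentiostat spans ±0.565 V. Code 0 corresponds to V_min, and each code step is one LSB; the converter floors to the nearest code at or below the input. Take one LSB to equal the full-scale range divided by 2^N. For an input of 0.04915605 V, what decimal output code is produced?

17809

Range = 0.565 − (-0.565) = 1.13 V. LSB = 1.13 V / 2^15 ≈ 34.48 µV.
(V_in − V_min) × 2^15/range = (0.04915605 − (-0.565)) × 32768/1.13 = 17809.438.
Floor → code = 17809.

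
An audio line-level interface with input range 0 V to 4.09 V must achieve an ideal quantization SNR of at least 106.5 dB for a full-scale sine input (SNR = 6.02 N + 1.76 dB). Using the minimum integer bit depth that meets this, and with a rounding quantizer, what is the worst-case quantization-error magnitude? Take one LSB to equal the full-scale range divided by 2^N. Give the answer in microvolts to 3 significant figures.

7.80 µV

Full-scale range = 4.09 V.
Solving 6.02 N ≥ 106.5 − 1.76: N ≥ 17.399. Round up → N = 18.
One LSB is 4.09 V / 262144 = 15.602 µV.
|e|_max = LSB/2 = 7.80 µV.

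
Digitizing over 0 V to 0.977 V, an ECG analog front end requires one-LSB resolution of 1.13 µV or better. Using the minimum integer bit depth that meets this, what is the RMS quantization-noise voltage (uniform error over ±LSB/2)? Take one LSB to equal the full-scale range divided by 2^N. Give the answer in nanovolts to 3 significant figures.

Span = 0.977 V.
Required number of levels: 0.977/1.13 µV = 864600; smallest N with 2^N ≥ that is 20.
One LSB is 0.977 V / 1048576 = 0.93174 µV.
V_rms = LSB/√12 = 269 nV.

269 nV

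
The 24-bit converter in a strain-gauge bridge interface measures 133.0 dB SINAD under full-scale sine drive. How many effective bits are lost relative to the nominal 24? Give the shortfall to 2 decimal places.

2.20 bits

ENOB = (SINAD − 1.76)/6.02 = (133.0 − 1.76)/6.02 = 21.8007 bits.
Shortfall = 24 − 21.8007 = 2.1993 bits.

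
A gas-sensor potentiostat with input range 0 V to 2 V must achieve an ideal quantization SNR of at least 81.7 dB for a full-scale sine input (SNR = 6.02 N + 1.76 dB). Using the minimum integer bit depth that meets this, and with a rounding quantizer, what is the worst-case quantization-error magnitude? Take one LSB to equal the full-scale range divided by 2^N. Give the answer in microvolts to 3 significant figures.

61.0 µV

V_FS = 2 V.
Required N = ⌈(81.7 − 1.76)/6.02⌉ = ⌈13.279⌉ = 14.
LSB = 2 V / 2^14 = 122.07 µV.
|e|_max = LSB/2 = 61.0 µV.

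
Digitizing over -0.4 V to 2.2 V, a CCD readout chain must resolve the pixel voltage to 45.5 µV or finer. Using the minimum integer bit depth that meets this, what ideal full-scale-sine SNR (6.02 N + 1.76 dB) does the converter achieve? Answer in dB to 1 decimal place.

98.1 dB

Full-scale range = 2.2 V − (-0.4 V) = 2.6 V.
Levels needed ≥ 2.6/45.5 µV = 57140. 2^16 = 65536 suffices, so N_min = 16.
6.02(16) + 1.76 = 98.08 dB.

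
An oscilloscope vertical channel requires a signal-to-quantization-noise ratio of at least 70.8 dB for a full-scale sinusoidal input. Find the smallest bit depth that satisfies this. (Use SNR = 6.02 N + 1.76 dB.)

Solving 6.02 N ≥ 70.8 − 1.76: N ≥ 11.468. Round up → N = 12.

12 bits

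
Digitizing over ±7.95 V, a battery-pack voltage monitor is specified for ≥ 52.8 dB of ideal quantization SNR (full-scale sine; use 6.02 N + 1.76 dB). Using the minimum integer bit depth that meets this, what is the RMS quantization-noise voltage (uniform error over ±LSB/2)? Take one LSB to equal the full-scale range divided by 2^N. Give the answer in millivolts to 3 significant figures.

8.96 mV

Range = 7.95 − (-7.95) = 15.9 V.
N ≥ (52.8 − 1.76)/6.02 = 8.478 → N_min = 9.
One LSB is 15.9 V / 512 = 31.055 mV.
RMS noise = LSB/√12 = 8.96 mV.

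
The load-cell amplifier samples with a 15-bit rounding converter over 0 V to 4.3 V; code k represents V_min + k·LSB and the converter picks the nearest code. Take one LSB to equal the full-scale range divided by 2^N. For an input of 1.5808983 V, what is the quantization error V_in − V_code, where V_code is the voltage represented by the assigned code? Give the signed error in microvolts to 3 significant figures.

+23.7 µV

Span = 4.3 V. LSB = 4.3 V / 2^15 ≈ 131.2 µV.
Position in LSBs: (1.5808983 − (0)) × 32768/4.3 = 12047.1803; rounding gives k = 12047.
V_code = 0 + (12047/32768) × 4.3 = 1.5808746338 V.
Error = V_in − V_code = 1.5808983 − (1.5808746338) = +23.7 µV.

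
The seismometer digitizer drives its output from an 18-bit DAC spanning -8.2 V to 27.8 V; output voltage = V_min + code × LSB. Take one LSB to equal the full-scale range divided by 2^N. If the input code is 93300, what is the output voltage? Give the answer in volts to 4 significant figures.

Range = 27.8 − (-8.2) = 36 V. LSB = 36 V / 2^18.
Output = V_min + (93300/262144) × range = -8.2 + 0.355911 × 36 V
      = -8.2 V + 12.8128 V = 4.61281 V.

4.613 V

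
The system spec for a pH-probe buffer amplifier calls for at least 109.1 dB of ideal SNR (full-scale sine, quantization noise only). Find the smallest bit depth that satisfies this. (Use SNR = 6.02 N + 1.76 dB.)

18 bits

Required N = ⌈(109.1 − 1.76)/6.02⌉ = ⌈17.831⌉ = 18.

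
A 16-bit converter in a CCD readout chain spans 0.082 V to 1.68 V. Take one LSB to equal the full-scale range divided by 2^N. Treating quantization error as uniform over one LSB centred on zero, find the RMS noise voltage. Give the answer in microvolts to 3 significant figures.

Span: 1.68 V − (0.082 V) = 1.598 V.
One LSB is 1.598 V / 65536 = 24.384 µV.
V_rms = LSB/√12 = 24.384 µV / √12 = 7.04 µV.

7.04 µV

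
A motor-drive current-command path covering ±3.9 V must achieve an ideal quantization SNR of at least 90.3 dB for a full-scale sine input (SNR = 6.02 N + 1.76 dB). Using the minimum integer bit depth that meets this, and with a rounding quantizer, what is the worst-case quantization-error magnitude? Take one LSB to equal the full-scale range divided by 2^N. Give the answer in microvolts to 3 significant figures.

Span: 3.9 V − (-3.9 V) = 7.8 V.
Solving 6.02 N ≥ 90.3 − 1.76: N ≥ 14.708. Round up → N = 15.
One LSB is 7.8 V / 32768 = 238.04 µV.
|e|_max = LSB/2 = 119 µV.

119 µV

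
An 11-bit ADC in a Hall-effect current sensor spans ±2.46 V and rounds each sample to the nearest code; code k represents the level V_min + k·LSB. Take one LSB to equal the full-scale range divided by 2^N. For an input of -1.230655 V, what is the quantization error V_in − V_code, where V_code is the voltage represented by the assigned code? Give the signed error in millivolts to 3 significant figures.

The full-scale span is 2.46 − (-2.46) = 4.92 V. LSB = 4.92 V / 2^11 ≈ 2.402 mV.
(V_in − V_min)/LSB = (-1.230655 − (-2.46)) × 2048/4.92 = 511.7273 → nearest code k = 512.
V_code = -2.46 + (512/2048) × 4.92 = -1.230000000 V.
e = -1.230655 − (-1.230000000) = −0.655 mV.

−0.655 mV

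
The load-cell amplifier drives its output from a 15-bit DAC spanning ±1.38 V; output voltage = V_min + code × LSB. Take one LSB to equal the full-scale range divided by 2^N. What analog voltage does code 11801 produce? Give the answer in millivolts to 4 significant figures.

-386.0 mV

Span: 1.38 V − (-1.38 V) = 2.76 V. LSB = 2.76 V / 2^15.
Output = V_min + (11801/32768) × range = -1.38 + 0.360138 × 2.76 V
      = -1.38 V + 0.993981 V = -0.386019 V.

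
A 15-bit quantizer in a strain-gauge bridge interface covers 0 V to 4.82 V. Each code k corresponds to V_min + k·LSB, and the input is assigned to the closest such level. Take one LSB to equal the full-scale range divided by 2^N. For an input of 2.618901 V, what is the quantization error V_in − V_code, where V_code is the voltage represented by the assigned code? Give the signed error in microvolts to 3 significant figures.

Span = 4.82 V. LSB = 4.82 V / 2^15 ≈ 147.1 µV.
Position in LSBs: (2.618901 − (0)) × 32768/4.82 = 17804.1801; rounding gives k = 17804.
V_code = V_min + k × range/2^15 = 0 + 17804 × 4.82/32768 = 2.6188745117 V.
Error = V_in − V_code = 2.618901 − (2.6188745117) = +26.5 µV.

+26.5 µV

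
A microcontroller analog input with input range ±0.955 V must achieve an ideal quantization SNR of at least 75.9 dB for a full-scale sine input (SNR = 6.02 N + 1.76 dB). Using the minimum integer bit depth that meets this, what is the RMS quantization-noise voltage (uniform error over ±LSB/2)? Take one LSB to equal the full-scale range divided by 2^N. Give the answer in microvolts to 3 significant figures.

67.3 µV

Range = 0.955 − (-0.955) = 1.91 V.
Solving 6.02 N ≥ 75.9 − 1.76: N ≥ 12.316. Round up → N = 13.
Step size = 1.91/8192 V = 233.15 µV.
V_rms = LSB/√12 = 67.3 µV.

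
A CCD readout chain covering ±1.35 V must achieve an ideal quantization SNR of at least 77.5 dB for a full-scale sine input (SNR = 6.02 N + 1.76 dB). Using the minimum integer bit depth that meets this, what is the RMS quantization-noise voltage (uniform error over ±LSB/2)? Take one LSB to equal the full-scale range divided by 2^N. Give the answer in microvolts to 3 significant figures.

The full-scale span is 1.35 − (-1.35) = 2.7 V.
Solving 6.02 N ≥ 77.5 − 1.76: N ≥ 12.581. Round up → N = 13.
LSB = 2.7 V ÷ 2^13 = 2.7/8192 V = 329.59 µV.
σ_q = LSB/√12 = 329.59 µV/3.4641 = 95.1 µV.

95.1 µV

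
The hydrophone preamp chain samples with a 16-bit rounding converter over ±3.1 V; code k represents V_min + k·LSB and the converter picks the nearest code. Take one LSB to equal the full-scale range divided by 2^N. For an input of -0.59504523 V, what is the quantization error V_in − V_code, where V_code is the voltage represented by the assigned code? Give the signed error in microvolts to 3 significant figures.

The full-scale span is 3.1 − (-3.1) = 6.2 V. LSB = 6.2 V / 2^16 ≈ 94.60 µV.
(V_in − V_min)/LSB = (-0.59504523 − (-3.1)) × 65536/6.2 = 26478.1800 → nearest code k = 26478.
V_code = V_min + k × range/2^16 = -3.1 + 26478 × 6.2/65536 = -0.59506225586 V.
Error = V_in − V_code = -0.59504523 − (-0.59506225586) = +17.0 µV.

+17.0 µV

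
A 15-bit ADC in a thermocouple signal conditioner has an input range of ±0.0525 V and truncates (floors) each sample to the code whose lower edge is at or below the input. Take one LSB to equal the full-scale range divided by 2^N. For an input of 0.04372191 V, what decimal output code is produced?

Span: 0.0525 V − (-0.0525 V) = 0.105 V. LSB = 0.105 V / 2^15 ≈ 3.204 µV.
(V_in − V_min) × 2^15/range = (0.04372191 − (-0.0525)) × 32768/0.105 = 30028.567.
Floor → code = 30028.

30028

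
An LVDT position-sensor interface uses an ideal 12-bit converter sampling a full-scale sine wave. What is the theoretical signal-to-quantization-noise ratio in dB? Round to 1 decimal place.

74.0 dB

6.02(12) + 1.76 = 72.24 + 1.76 = 74.00 dB.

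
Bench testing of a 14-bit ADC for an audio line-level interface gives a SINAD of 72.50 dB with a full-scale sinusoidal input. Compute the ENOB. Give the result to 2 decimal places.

ENOB = (72.50 − 1.76)/6.02 = 11.7508 bits.

11.75 bits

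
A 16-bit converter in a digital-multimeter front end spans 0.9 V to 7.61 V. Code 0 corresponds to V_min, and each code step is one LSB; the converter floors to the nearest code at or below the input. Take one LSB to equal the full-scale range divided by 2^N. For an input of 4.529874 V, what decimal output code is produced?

35452

Span: 7.61 V − (0.9 V) = 6.71 V. LSB = 6.71 V / 2^16 ≈ 102.4 µV.
(V_in − V_min) × 2^16/range = (4.529874 − (0.9)) × 65536/6.71 = 35452.671.
Floor → code = 35452.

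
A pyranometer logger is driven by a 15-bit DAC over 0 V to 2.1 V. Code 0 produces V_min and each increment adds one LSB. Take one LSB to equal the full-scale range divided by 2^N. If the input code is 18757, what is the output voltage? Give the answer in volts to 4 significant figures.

1.202 V

Full-scale range = 2.1 V. LSB = 2.1 V / 2^15.
V_out = 0 + 18757 × (2.1/32768) V
      = 0 V + 1.20208 V = 1.20208 V.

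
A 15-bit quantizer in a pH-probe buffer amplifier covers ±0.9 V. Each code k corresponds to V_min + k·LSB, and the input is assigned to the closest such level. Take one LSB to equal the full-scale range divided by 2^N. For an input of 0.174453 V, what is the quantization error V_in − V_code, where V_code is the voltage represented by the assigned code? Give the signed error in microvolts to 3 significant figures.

The full-scale span is 0.9 − (-0.9) = 1.8 V. LSB = 1.8 V / 2^15 ≈ 54.93 µV.
(0.174453 − (-0.9)) / LSB = 1.074453 × 32768/1.8 = 19559.8199. Nearest integer: k = 19560.
Reconstructed level: -0.9 + 19560 × 1.8/32768 V = 0.17446289063 V.
e = 0.174453 − (0.17446289063) = −9.89 µV.

−9.89 µV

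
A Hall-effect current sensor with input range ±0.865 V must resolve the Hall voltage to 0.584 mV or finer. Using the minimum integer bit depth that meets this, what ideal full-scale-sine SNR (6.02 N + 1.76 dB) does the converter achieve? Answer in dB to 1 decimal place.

Span: 0.865 V − (-0.865 V) = 1.73 V.
1.73 V / 0.584 mV = 2962. Since 2^11 = 2048 and 2^12 = 4096, N = 12.
SNR = 6.02 × 12 + 1.76 = 74.00 dB.

74.0 dB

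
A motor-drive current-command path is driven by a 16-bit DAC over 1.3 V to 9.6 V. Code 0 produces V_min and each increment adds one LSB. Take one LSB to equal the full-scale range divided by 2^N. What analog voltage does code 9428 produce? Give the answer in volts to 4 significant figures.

Range = 9.6 − (1.3) = 8.3 V. LSB = 8.3 V / 2^16.
Output = V_min + (9428/65536) × range = 1.3 + 0.143860 × 8.3 V
      = 1.3 + 1.19404 = 2.49404 V.

2.494 V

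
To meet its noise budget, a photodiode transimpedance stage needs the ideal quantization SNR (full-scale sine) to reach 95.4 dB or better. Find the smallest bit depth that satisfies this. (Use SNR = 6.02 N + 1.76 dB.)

16 bits

N ≥ (95.4 − 1.76)/6.02 = 15.555 → N_min = 16.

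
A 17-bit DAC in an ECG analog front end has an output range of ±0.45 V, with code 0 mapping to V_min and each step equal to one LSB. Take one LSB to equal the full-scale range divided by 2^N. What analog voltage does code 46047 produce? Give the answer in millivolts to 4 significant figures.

-133.8 mV

Span: 0.45 V − (-0.45 V) = 0.9 V. LSB = 0.9 V / 2^17.
V_out = -0.45 + 46047 × (0.9/131072) V
      = -0.45 V + 0.316180 V = -0.133820 V.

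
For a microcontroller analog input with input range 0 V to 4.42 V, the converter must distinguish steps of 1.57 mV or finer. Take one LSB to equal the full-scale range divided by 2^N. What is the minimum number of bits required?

12 bits

Range is 4.42 V.
Required number of levels: 4.42/1.57 mV = 2815.3; smallest N with 2^N ≥ that is 12.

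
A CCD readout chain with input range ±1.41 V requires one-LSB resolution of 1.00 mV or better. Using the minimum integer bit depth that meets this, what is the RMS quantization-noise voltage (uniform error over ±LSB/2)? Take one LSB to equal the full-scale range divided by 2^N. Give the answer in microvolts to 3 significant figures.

Span: 1.41 V − (-1.41 V) = 2.82 V.
Levels needed ≥ 2.82/1.00 mV = 2820. 2^12 = 4096 suffices, so N_min = 12.
LSB = 2.82 V ÷ 2^12 = 2.82/4096 V = 0.68848 mV.
V_rms = LSB/√12 = 199 µV.

199 µV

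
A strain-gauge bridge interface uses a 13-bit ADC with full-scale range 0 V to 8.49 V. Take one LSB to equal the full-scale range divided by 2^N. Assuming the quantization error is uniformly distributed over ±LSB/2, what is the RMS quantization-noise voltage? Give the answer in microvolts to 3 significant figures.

Range is 8.49 V.
Step size = 8.49/8192 V = 1.0364 mV.
For a uniform distribution on [−LSB/2, +LSB/2], V_rms = LSB/√12 = 1.0364 mV/3.4641 = 299 µV.

299 µV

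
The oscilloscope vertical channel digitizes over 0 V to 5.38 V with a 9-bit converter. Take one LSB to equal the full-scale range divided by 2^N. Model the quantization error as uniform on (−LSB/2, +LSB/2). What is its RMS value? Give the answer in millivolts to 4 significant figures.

V_FS = 5.38 V.
One LSB is 5.38 V / 512 = 10.5078 mV.
σ_q = LSB/√12 = 10.5078 mV/3.4641 = 3.033 mV.

3.033 mV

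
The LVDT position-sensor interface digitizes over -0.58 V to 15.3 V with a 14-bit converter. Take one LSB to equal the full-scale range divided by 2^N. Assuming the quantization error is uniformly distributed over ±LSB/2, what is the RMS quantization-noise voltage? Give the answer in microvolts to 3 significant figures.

The full-scale span is 15.3 − (-0.58) = 15.88 V.
One LSB is 15.88 V / 16384 = 0.96924 mV.
RMS of a uniform error over width LSB is LSB/√12 = 280 µV.

280 µV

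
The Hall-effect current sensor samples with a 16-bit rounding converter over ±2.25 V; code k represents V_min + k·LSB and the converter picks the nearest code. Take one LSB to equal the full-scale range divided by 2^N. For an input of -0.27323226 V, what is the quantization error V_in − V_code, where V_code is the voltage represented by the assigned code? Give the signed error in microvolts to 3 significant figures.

−16.0 µV

Range = 2.25 − (-2.25) = 4.5 V. LSB = 4.5 V / 2^16 ≈ 68.66 µV.
(-0.27323226 − (-2.25)) / LSB = 1.97676774 × 65536/4.5 = 28788.7668. Nearest integer: k = 28789.
Reconstructed level: -2.25 + 28789 × 4.5/65536 V = -0.27321624756 V.
V_in − V_code = -0.27323226 − (-0.27321624756) = −16.0 µV.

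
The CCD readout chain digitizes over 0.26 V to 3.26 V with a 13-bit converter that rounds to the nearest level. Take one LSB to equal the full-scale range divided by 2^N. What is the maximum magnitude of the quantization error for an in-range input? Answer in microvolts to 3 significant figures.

183 µV

Range = 3.26 − (0.26) = 3 V.
LSB = 3 V / 2^13 = 366.21 µV.
Worst-case error for round-to-nearest is half an LSB: 183 µV.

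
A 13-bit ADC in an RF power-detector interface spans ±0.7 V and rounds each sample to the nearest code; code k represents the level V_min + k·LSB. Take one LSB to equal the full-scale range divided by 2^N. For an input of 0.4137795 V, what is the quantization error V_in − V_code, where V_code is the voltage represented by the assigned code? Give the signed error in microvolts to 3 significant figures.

+34.4 µV

Span: 0.7 V − (-0.7 V) = 1.4 V. LSB = 1.4 V / 2^13 ≈ 170.9 µV.
(V_in − V_min)/LSB = (0.4137795 − (-0.7)) × 8192/1.4 = 6517.2012 → nearest code k = 6517.
Reconstructed level: -0.7 + 6517 × 1.4/8192 V = 0.4137451172 V.
V_in − V_code = 0.4137795 − (0.4137451172) = +34.4 µV.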